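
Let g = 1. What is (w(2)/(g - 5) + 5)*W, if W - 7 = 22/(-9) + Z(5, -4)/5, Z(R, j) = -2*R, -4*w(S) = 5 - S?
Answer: 1909/144 ≈ 13.257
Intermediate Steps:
w(S) = -5/4 + S/4 (w(S) = -(5 - S)/4 = -5/4 + S/4)
W = 23/9 (W = 7 + (22/(-9) - 2*5/5) = 7 + (22*(-⅑) - 10*⅕) = 7 + (-22/9 - 2) = 7 - 40/9 = 23/9 ≈ 2.5556)
(w(2)/(g - 5) + 5)*W = ((-5/4 + (¼)*2)/(1 - 5) + 5)*(23/9) = ((-5/4 + ½)/(-4) + 5)*(23/9) = (-¾*(-¼) + 5)*(23/9) = (3/16 + 5)*(23/9) = (83/16)*(23/9) = 1909/144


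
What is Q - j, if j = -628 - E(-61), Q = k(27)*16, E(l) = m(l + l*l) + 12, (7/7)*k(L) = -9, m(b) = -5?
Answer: 491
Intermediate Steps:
k(L) = -9
E(l) = 7 (E(l) = -5 + 12 = 7)
Q = -144 (Q = -9*16 = -144)
j = -635 (j = -628 - 1*7 = -628 - 7 = -635)
Q - j = -144 - 1*(-635) = -144 + 635 = 491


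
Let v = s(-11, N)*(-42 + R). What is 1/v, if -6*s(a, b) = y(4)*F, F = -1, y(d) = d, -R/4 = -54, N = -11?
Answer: 1/116 ≈ 0.0086207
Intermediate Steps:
R = 216 (R = -4*(-54) = 216)
s(a, b) = 2/3 (s(a, b) = -2*(-1)/3 = -1/6*(-4) = 2/3)
v = 116 (v = 2*(-42 + 216)/3 = (2/3)*174 = 116)
1/v = 1/116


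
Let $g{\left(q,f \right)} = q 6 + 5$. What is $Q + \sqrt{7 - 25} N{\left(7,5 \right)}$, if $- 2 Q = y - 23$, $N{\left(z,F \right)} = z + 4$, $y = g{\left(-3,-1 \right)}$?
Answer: $18 + 33 i \sqrt{2} \approx 18.0 + 46.669 i$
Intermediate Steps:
$g{\left(q,f \right)} = 5 + 6 q$ ($g{\left(q,f \right)} = 6 q + 5 = 5 + 6 q$)
$y = -13$ ($y = 5 + 6 \left(-3\right) = 5 - 18 = -13$)
$N{\left(z,F \right)} = 4 + z$
$Q = 18$ ($Q = - \frac{-13 - 23}{2} = \left(- \frac{1}{2}\right) \left(-36\right) = 18$)
$Q + \sqrt{7 - 25} N{\left(7,5 \right)} = 18 + \sqrt{7 - 25} \left(4 + 7\right) = 18 + \sqrt{-18} \cdot 11 = 18 + 3 i \sqrt{2} \cdot 11 = 18 + 33 i \sqrt{2}$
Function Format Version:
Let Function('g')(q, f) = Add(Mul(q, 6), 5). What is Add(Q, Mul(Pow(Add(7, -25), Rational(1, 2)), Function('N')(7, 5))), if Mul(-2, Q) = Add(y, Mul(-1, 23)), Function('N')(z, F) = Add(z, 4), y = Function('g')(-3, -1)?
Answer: Add(18, Mul(33, I, Pow(2, Rational(1, 2)))) ≈ Add(18.000, Mul(46.669, I))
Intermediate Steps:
Function('g')(q, f) = Add(5, Mul(6, q)) (Function('g')(q, f) = Add(Mul(6, q), 5) = Add(5, Mul(6, q)))
y = -13 (y = Add(5, Mul(6, -3)) = Add(5, -18) = -13)
Function('N')(z, F) = Add(4, z)
Q = 18 (Q = Mul(Rational(-1, 2), Add(-13, Mul(-1, 23))) = Mul(Rational(-1, 2), Add(-13, -23)) = Mul(Rational(-1, 2), -36) = 18)
Add(Q, Mul(Pow(Add(7, -25), Rational(1, 2)), Function('N')(7, 5))) = Add(18, Mul(Pow(Add(7, -25), Rational(1, 2)), Add(4, 7))) = Add(18, Mul(Pow(-18, Rational(1, 2)), 11)) = Add(18, Mul(Mul(3, I, Pow(2, Rational(1, 2))), 11)) = Add(18, Mul(33, I, Pow(2, Rational(1, 2))))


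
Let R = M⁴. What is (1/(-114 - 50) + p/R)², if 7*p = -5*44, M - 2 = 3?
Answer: 65464281/20592250000 ≈ 0.0031791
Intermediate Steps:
M = 5 (M = 2 + 3 = 5)
p = -220/7 (p = (-5*44)/7 = (⅐)*(-220) = -220/7 ≈ -31.429)
R = 625 (R = 5⁴ = 625)
(1/(-114 - 50) + p/R)² = (1/(-114 - 50) - 220/7/625)² = (1/(-164) - 220/7*1/625)² = (-1/164 - 44/875)² = (-8091/143500)² = 65464281/20592250000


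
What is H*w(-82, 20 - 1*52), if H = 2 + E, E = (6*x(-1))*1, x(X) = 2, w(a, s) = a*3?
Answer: -3444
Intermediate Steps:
w(a, s) = 3*a
E = 12 (E = (6*2)*1 = 12*1 = 12)
H = 14 (H = 2 + 12 = 14)
H*w(-82, 20 - 1*52) = 14*(3*(-82)) = 14*(-246) = -3444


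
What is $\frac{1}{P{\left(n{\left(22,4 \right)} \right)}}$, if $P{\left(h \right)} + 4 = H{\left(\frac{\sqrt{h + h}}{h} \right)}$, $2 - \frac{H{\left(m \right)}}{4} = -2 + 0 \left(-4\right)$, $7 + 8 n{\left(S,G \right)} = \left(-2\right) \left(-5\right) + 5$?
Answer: $\frac{1}{12} \approx 0.083333$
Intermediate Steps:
$n{\left(S,G \right)} = 1$ ($n{\left(S,G \right)} = - \frac{7}{8} + \frac{\left(-2\right) \left(-5\right) + 5}{8} = - \frac{7}{8} + \frac{10 + 5}{8} = - \frac{7}{8} + \frac{1}{8} \cdot 15 = - \frac{7}{8} + \frac{15}{8} = 1$)
$H{\left(m \right)} = 16$ ($H{\left(m \right)} = 8 - 4 \left(-2 + 0 \left(-4\right)\right) = 8 - 4 \left(-2 + 0\right) = 8 - -8 = 8 + 8 = 16$)
$P{\left(h \right)} = 12$ ($P{\left(h \right)} = -4 + 16 = 12$)
$\frac{1}{P{\left(n{\left(22,4 \right)} \right)}} = \frac{1}{12}$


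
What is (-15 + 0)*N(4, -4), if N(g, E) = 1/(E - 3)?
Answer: 15/7 ≈ 2.1429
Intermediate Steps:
N(g, E) = 1/(-3 + E)
(-15 + 0)*N(4, -4) = (-15 + 0)/(-3 - 4) = -15/(-7) = -15*(-⅐) = 15/7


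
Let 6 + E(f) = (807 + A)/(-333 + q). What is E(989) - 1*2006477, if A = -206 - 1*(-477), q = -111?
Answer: -445439765/222 ≈ -2.0065e+6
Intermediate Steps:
A = 271 (A = -206 + 477 = 271)
E(f) = -1871/222 (E(f) = -6 + (807 + 271)/(-333 - 111) = -6 + 1078/(-444) = -6 + 1078*(-1/444) = -6 - 539/222 = -1871/222)
E(989) - 1*2006477 = -1871/222 - 1*2006477 = -1871/222 - 2006477 = -445439765/222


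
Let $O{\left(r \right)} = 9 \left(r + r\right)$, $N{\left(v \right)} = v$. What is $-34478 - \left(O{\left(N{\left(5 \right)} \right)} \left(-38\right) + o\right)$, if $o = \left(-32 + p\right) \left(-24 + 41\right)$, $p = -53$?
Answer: $-29613$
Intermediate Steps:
$o = -1445$ ($o = \left(-32 - 53\right) \left(-24 + 41\right) = \left(-85\right) 17 = -1445$)
$O{\left(r \right)} = 18 r$ ($O{\left(r \right)} = 9 \cdot 2 r = 18 r$)
$-34478 - \left(O{\left(N{\left(5 \right)} \right)} \left(-38\right) + o\right) = -34478 - \left(18 \cdot 5 \left(-38\right) - 1445\right) = -34478 - \left(90 \left(-38\right) - 1445\right) = -34478 - \left(-3420 - 1445\right) = -34478 - -4865 = -34478 + 4865 = -29613$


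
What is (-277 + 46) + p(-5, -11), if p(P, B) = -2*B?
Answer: -209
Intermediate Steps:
(-277 + 46) + p(-5, -11) = (-277 + 46) - 2*(-11) = -231 + 22 = -209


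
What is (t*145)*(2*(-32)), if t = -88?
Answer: 816640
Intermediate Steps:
(t*145)*(2*(-32)) = (-88*145)*(2*(-32)) = -12760*(-64) = 816640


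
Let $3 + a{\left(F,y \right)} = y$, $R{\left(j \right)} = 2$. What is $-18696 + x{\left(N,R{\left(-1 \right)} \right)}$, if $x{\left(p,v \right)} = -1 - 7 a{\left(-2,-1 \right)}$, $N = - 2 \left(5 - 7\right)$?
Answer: $-18669$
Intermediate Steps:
$N = 4$ ($N = \left(-2\right) \left(-2\right) = 4$)
$a{\left(F,y \right)} = -3 + y$
$x{\left(p,v \right)} = 27$ ($x{\left(p,v \right)} = -1 - 7 \left(-3 - 1\right) = -1 - -28 = -1 + 28 = 27$)
$-18696 + x{\left(N,R{\left(-1 \right)} \right)} = -18696 + 27 = -18669$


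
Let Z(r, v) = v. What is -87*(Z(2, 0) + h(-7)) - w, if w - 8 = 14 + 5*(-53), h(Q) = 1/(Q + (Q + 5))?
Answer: 758/3 ≈ 252.67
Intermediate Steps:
h(Q) = 1/(5 + 2*Q) (h(Q) = 1/(Q + (5 + Q)) = 1/(5 + 2*Q))
w = -243 (w = 8 + (14 + 5*(-53)) = 8 + (14 - 265) = 8 - 251 = -243)
-87*(Z(2, 0) + h(-7)) - w = -87*(0 + 1/(5 + 2*(-7))) - 1*(-243) = -87*(0 + 1/(5 - 14)) + 243 = -87*(0 + 1/(-9)) + 243 = -87*(0 - ⅑) + 243 = -87*(-⅑) + 243 = 29/3 + 243 = 758/3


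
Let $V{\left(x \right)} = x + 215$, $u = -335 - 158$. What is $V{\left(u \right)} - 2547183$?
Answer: $-2547461$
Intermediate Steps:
$u = -493$
$V{\left(x \right)} = 215 + x$
$V{\left(u \right)} - 2547183 = \left(215 - 493\right) - 2547183 = -278 - 2547183 = -2547461$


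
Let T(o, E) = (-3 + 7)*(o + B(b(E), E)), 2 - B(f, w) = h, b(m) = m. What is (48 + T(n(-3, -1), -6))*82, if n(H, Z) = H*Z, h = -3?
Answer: 6560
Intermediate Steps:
B(f, w) = 5 (B(f, w) = 2 - 1*(-3) = 2 + 3 = 5)
T(o, E) = 20 + 4*o (T(o, E) = (-3 + 7)*(o + 5) = 4*(5 + o) = 20 + 4*o)
(48 + T(n(-3, -1), -6))*82 = (48 + (20 + 4*(-3*(-1))))*82 = (48 + (20 + 4*3))*82 = (48 + (20 + 12))*82 = (48 + 32)*82 = 80*82 = 6560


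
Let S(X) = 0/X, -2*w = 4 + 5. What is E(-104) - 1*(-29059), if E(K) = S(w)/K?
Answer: 29059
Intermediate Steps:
w = -9/2 (w = -(4 + 5)/2 = -½*9 = -9/2 ≈ -4.5000)
S(X) = 0
E(K) = 0 (E(K) = 0/K = 0)
E(-104) - 1*(-29059) = 0 - 1*(-29059) = 0 + 29059 = 29059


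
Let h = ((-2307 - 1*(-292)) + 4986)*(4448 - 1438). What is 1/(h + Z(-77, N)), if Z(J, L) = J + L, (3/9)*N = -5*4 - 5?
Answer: 1/8942558 ≈ 1.1182e-7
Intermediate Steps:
N = -75 (N = 3*(-5*4 - 5) = 3*(-20 - 5) = 3*(-25) = -75)
h = 8942710 (h = ((-2307 + 292) + 4986)*3010 = (-2015 + 4986)*3010 = 2971*3010 = 8942710)
1/(h + Z(-77, N)) = 1/(8942710 + (-77 - 75)) = 1/(8942710 - 152) = 1/8942558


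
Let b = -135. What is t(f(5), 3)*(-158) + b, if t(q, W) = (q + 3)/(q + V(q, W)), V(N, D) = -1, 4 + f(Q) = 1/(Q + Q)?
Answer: -8037/49 ≈ -164.02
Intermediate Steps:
f(Q) = -4 + 1/(2*Q) (f(Q) = -4 + 1/(Q + Q) = -4 + 1/(2*Q))
t(q, W) = (3 + q)/(-1 + q) (t(q, W) = (q + 3)/(q - 1) = (3 + q)/(-1 + q))
t(f(5), 3)*(-158) + b = ((3 + (-4 + (½)/5))/(-1 + (-4 + (½)/5)))*(-158) - 135 = ((3 + (-4 + (½)*(⅕)))/(-1 + (-4 + (½)*(⅕))))*(-158) - 135 = ((3 + (-4 + ⅒))/(-1 + (-4 + ⅒)))*(-158) - 135 = ((3 - 39/10)/(-1 - 39/10))*(-158) - 135 = (-9/10/(-49/10))*(-158) - 135 = -10/49*(-9/10)*(-158) - 135 = (9/49)*(-158) - 135 = -1422/49 - 135 = -8037/49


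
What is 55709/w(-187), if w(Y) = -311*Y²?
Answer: -3277/639727 ≈ -0.0051225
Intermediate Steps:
55709/w(-187) = 55709/((-311*(-187)²)) = 55709/((-311*34969)) = 55709/(-10875359) = 55709*(-1/10875359) = -3277/639727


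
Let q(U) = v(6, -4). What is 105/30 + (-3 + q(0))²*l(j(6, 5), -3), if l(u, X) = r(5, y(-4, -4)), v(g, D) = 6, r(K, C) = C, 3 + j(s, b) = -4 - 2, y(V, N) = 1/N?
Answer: 5/4 ≈ 1.2500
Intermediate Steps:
j(s, b) = -9 (j(s, b) = -3 + (-4 - 2) = -3 - 6 = -9)
q(U) = 6
l(u, X) = -¼ (l(u, X) = 1/(-4) = -¼)
105/30 + (-3 + q(0))²*l(j(6, 5), -3) = 105/30 + (-3 + 6)²*(-¼) = 105*(1/30) + 3²*(-¼) = 7/2 + 9*(-¼) = 7/2 - 9/4 = 5/4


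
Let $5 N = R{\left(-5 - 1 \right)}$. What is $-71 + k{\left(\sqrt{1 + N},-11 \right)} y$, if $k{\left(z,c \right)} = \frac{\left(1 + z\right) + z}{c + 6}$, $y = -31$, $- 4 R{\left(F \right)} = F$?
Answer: $- \frac{324}{5} + \frac{31 \sqrt{130}}{25} \approx -50.662$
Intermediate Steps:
$R{\left(F \right)} = - \frac{F}{4}$
$N = \frac{3}{10}$ ($N = \frac{\left(- \frac{1}{4}\right) \left(-5 - 1\right)}{5} = \frac{\left(- \frac{1}{4}\right) \left(-6\right)}{5} = \frac{1}{5} \cdot \frac{3}{2} = \frac{3}{10} \approx 0.3$)
$k{\left(z,c \right)} = \frac{1 + 2 z}{6 + c}$
$-71 + k{\left(\sqrt{1 + N},-11 \right)} y = -71 + \frac{1 + 2 \sqrt{1 + \frac{3}{10}}}{6 - 11} \left(-31\right) = -71 + \frac{1 + 2 \sqrt{\frac{13}{10}}}{-5} \left(-31\right) = -71 + - \frac{1 + 2 \frac{\sqrt{130}}{10}}{5} \left(-31\right) = -71 + - \frac{1 + \frac{\sqrt{130}}{5}}{5} \left(-31\right) = -71 + \left(- \frac{1}{5} - \frac{\sqrt{130}}{25}\right) \left(-31\right) = -71 + \left(\frac{31}{5} + \frac{31 \sqrt{130}}{25}\right) = - \frac{324}{5} + \frac{31 \sqrt{130}}{25}$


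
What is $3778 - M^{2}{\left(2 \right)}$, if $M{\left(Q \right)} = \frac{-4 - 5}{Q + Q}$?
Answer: $\frac{60367}{16} \approx 3772.9$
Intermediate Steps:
$M{\left(Q \right)} = - \frac{9}{2 Q}$
$3778 - M^{2}{\left(2 \right)} = 3778 - \left(- \frac{9}{2 \cdot 2}\right)^{2} = 3778 - \left(\left(- \frac{9}{2}\right) \frac{1}{2}\right)^{2} = 3778 - \left(- \frac{9}{4}\right)^{2} = 3778 - \frac{81}{16} = \frac{60367}{16}$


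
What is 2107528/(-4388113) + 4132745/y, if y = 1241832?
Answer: 15517756348889/5449299143016 ≈ 2.8477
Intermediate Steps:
2107528/(-4388113) + 4132745/y = 2107528/(-4388113) + 4132745/1241832 = 2107528*(-1/4388113) + 4132745*(1/1241832) = -2107528/4388113 + 4132745/1241832 = 15517756348889/5449299143016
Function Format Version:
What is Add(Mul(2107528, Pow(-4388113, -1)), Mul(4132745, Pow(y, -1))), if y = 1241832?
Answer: Rational(15517756348889, 5449299143016) ≈ 2.8477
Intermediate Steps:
Add(Mul(2107528, Pow(-4388113, -1)), Mul(4132745, Pow(y, -1))) = Add(Mul(2107528, Pow(-4388113, -1)), Mul(4132745, Pow(1241832, -1))) = Add(Mul(2107528, Rational(-1, 4388113)), Mul(4132745, Rational(1, 1241832))) = Add(Rational(-2107528, 4388113), Rational(4132745, 1241832)) = Rational(15517756348889, 5449299143016)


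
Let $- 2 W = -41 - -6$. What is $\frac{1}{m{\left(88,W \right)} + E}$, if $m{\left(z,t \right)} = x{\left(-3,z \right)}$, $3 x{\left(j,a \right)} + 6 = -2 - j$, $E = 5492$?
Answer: $\frac{3}{16471} \approx 0.00018214$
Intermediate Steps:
$W = \frac{35}{2}$ ($W = - \frac{-41 - -6}{2} = - \frac{-41 + 6}{2} = \left(- \frac{1}{2}\right) \left(-35\right) = \frac{35}{2} \approx 17.5$)
$x{\left(j,a \right)} = - \frac{8}{3} - \frac{j}{3}$ ($x{\left(j,a \right)} = -2 + \frac{-2 - j}{3} = -2 - \left(\frac{2}{3} + \frac{j}{3}\right) = - \frac{8}{3} - \frac{j}{3}$)
$m{\left(z,t \right)} = - \frac{5}{3}$ ($m{\left(z,t \right)} = - \frac{8}{3} - -1 = - \frac{8}{3} + 1 = - \frac{5}{3}$)
$\frac{1}{m{\left(88,W \right)} + E} = \frac{1}{- \frac{5}{3} + 5492} = \frac{1}{\frac{16471}{3}} = \frac{3}{16471}$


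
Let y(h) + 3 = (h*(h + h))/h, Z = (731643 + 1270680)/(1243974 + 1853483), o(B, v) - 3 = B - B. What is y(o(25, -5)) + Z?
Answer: 11294694/3097457 ≈ 3.6464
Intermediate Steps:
o(B, v) = 3 (o(B, v) = 3 + (B - B) = 3 + 0 = 3)
Z = 2002323/3097457 ≈ 0.64644
y(h) = -3 + 2*h (y(h) = -3 + (h*(h + h))/h = -3 + (h*(2*h))/h = -3 + (2*h²)/h = -3 + 2*h)
y(o(25, -5)) + Z = (-3 + 2*3) + 2002323/3097457 = (-3 + 6) + 2002323/3097457 = 3 + 2002323/3097457 = 11294694/3097457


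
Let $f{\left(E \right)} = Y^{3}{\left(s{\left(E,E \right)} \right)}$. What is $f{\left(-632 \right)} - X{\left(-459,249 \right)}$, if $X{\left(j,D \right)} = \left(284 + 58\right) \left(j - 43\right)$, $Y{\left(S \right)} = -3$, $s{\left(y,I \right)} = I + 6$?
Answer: $171657$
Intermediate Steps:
$s{\left(y,I \right)} = 6 + I$
$X{\left(j,D \right)} = -14706 + 342 j$ ($X{\left(j,D \right)} = 342 \left(-43 + j\right) = -14706 + 342 j$)
$f{\left(E \right)} = -27$ ($f{\left(E \right)} = \left(-3\right)^{3} = -27$)
$f{\left(-632 \right)} - X{\left(-459,249 \right)} = -27 - \left(-14706 + 342 \left(-459\right)\right) = -27 - \left(-14706 - 156978\right) = -27 - -171684 = -27 + 171684 = 171657$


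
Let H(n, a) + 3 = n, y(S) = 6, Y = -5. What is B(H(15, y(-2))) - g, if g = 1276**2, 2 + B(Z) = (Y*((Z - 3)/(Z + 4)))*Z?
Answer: -6512847/4 ≈ -1.6282e+6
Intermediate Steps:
H(n, a) = -3 + n
B(Z) = -2 - 5*Z*(-3 + Z)/(4 + Z) (B(Z) = -2 + (-5*(Z - 3)/(Z + 4))*Z = -2 + (-5*(-3 + Z)/(4 + Z))*Z = -2 - 5*Z*(-3 + Z)/(4 + Z))
g = 1628176
B(H(15, y(-2))) - g = (-8 - 5*(-3 + 15)**2 + 13*(-3 + 15))/(4 + (-3 + 15)) - 1*1628176 = (-8 - 5*12**2 + 13*12)/(4 + 12) - 1628176 = (-8 - 5*144 + 156)/16 - 1628176 = (-8 - 720 + 156)/16 - 1628176 = (1/16)*(-572) - 1628176 = -143/4 - 1628176 = -6512847/4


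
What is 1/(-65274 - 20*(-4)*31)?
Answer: -1/62794 ≈ -1.5925e-5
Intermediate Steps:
1/(-65274 - 20*(-4)*31) = 1/(-65274 + 80*31) = 1/(-65274 + 2480) = 1/(-62794) = -1/62794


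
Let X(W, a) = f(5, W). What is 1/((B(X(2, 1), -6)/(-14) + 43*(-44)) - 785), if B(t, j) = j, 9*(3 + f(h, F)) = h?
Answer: -7/18736 ≈ -0.00037361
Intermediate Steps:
f(h, F) = -3 + h/9
X(W, a) = -22/9 (X(W, a) = -3 + (⅑)*5 = -3 + 5/9 = -22/9)
1/((B(X(2, 1), -6)/(-14) + 43*(-44)) - 785) = 1/((-6/(-14) + 43*(-44)) - 785) = 1/((-6*(-1/14) - 1892) - 785) = 1/((3/7 - 1892) - 785) = 1/(-13241/7 - 785) = 1/(-18736/7) = -7/18736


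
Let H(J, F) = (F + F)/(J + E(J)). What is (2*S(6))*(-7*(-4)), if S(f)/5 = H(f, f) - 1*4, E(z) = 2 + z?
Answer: -880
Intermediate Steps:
H(J, F) = 2*F/(2 + 2*J) (H(J, F) = (F + F)/(J + (2 + J)) = (2*F)/(2 + 2*J) = 2*F/(2 + 2*J))
S(f) = -20 + 5*f/(1 + f) (S(f) = 5*(f/(1 + f) - 1*4) = 5*(f/(1 + f) - 4) = 5*(-4 + f/(1 + f)) = -20 + 5*f/(1 + f))
(2*S(6))*(-7*(-4)) = (2*(5*(-4 - 3*6)/(1 + 6)))*(-7*(-4)) = (2*(5*(-4 - 18)/7))*28 = (2*(5*(⅐)*(-22)))*28 = (2*(-110/7))*28 = -220/7*28 = -880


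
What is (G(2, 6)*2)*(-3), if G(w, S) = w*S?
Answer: -72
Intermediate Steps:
G(w, S) = S*w
(G(2, 6)*2)*(-3) = ((6*2)*2)*(-3) = (12*2)*(-3) = 24*(-3) = -72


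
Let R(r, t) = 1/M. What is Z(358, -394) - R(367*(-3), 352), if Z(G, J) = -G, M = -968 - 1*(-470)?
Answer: -178283/498 ≈ -358.00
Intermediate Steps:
M = -498 (M = -968 + 470 = -498)
R(r, t) = -1/498 (R(r, t) = 1/(-498) = -1/498)
Z(358, -394) - R(367*(-3), 352) = -1*358 - 1*(-1/498) = -358 + 1/498 = -178283/498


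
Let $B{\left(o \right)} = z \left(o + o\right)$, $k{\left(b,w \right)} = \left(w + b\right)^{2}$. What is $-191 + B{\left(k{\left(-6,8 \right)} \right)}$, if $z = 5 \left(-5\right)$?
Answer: $-391$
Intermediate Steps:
$k{\left(b,w \right)} = \left(b + w\right)^{2}$
$z = -25$
$B{\left(o \right)} = - 50 o$ ($B{\left(o \right)} = - 25 \left(o + o\right) = - 25 \cdot 2 o = - 50 o$)
$-191 + B{\left(k{\left(-6,8 \right)} \right)} = -191 - 50 \left(-6 + 8\right)^{2} = -191 - 50 \cdot 2^{2} = -191 - 200 = -391$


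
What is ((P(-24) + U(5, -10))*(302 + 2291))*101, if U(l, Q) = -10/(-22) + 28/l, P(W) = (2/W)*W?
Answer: 116018599/55 ≈ 2.1094e+6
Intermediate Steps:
P(W) = 2
U(l, Q) = 5/11 + 28/l (U(l, Q) = -10*(-1/22) + 28/l = 5/11 + 28/l)
((P(-24) + U(5, -10))*(302 + 2291))*101 = ((2 + (5/11 + 28/5))*(302 + 2291))*101 = ((2 + (5/11 + 28*(⅕)))*2593)*101 = ((2 + (5/11 + 28/5))*2593)*101 = ((2 + 333/55)*2593)*101 = ((443/55)*2593)*101 = (1148699/55)*101 = 116018599/55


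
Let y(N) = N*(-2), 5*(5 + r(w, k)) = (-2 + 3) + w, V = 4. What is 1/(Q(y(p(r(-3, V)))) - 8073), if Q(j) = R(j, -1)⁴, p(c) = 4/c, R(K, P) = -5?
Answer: -1/7448 ≈ -0.00013426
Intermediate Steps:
r(w, k) = -24/5 + w/5 (r(w, k) = -5 + ((-2 + 3) + w)/5 = -5 + (1 + w)/5 = -5 + (⅕ + w/5) = -24/5 + w/5)
y(N) = -2*N
Q(j) = 625 (Q(j) = (-5)⁴ = 625)
1/(Q(y(p(r(-3, V)))) - 8073) = 1/(625 - 8073) = 1/(-7448) = -1/7448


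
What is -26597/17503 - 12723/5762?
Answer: -375942583/100852286 ≈ -3.7277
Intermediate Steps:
-26597/17503 - 12723/5762 = -375942583/100852286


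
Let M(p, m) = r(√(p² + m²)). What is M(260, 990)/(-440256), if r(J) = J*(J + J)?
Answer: -261925/55032 ≈ -4.7595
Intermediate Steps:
r(J) = 2*J² (r(J) = J*(2*J) = 2*J²)
M(p, m) = 2*m² + 2*p² (M(p, m) = 2*(√(p² + m²))² = 2*(√(m² + p²))² = 2*(m² + p²) = 2*m² + 2*p²)
M(260, 990)/(-440256) = (2*990² + 2*260²)/(-440256) = (2*980100 + 2*67600)*(-1/440256) = (1960200 + 135200)*(-1/440256) = 2095400*(-1/440256) = -261925/55032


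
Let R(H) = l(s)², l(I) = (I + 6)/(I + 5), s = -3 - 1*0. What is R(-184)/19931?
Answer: 9/79724 ≈ 0.00011289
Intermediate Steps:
s = -3 (s = -3 + 0 = -3)
l(I) = (6 + I)/(5 + I)
R(H) = 9/4 (R(H) = ((6 - 3)/(5 - 3))² = (3/2)² = 9/4)
R(-184)/19931 = (9/4)/19931 = (9/4)*(1/19931) = 9/79724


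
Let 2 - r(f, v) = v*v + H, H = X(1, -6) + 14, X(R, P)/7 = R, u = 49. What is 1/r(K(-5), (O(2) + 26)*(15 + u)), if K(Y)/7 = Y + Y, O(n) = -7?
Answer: -1/1478675 ≈ -6.7628e-7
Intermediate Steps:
X(R, P) = 7*R
K(Y) = 14*Y (K(Y) = 7*(Y + Y) = 7*(2*Y) = 14*Y)
H = 21 (H = 7*1 + 14 = 7 + 14 = 21)
r(f, v) = -19 - v**2 (r(f, v) = 2 - (v*v + 21) = 2 - (v**2 + 21) = 2 - (21 + v**2) = 2 + (-21 - v**2) = -19 - v**2)
1/r(K(-5), (O(2) + 26)*(15 + u)) = 1/(-19 - ((-7 + 26)*(15 + 49))**2) = 1/(-19 - (19*64)**2) = 1/(-19 - 1*1216**2) = 1/(-19 - 1*1478656) = 1/(-19 - 1478656) = 1/(-1478675) = -1/1478675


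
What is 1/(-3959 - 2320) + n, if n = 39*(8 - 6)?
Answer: 489761/6279 ≈ 78.000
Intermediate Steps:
n = 78 (n = 39*2 = 78)
1/(-3959 - 2320) + n = 1/(-3959 - 2320) + 78 = 1/(-6279) + 78 = -1/6279 + 78 = 489761/6279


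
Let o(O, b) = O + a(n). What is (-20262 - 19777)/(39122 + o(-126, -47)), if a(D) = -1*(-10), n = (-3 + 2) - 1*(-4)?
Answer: -40039/39006 ≈ -1.0265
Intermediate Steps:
n = 3 (n = -1 + 4 = 3)
a(D) = 10
o(O, b) = 10 + O (o(O, b) = O + 10 = 10 + O)
(-20262 - 19777)/(39122 + o(-126, -47)) = (-20262 - 19777)/(39122 + (10 - 126)) = -40039/(39122 - 116) = -40039/39006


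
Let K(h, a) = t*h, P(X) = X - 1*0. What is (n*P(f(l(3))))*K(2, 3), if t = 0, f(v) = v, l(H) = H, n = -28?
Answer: 0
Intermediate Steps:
P(X) = X (P(X) = X + 0 = X)
K(h, a) = 0 (K(h, a) = 0*h = 0)
(n*P(f(l(3))))*K(2, 3) = -28*3*0 = -84*0 = 0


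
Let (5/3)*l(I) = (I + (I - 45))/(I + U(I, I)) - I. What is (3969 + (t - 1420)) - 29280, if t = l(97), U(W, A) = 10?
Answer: -2866355/107 ≈ -26788.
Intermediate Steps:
l(I) = -3*I/5 + 3*(-45 + 2*I)/(5*(10 + I)) (l(I) = 3*((I + (I - 45))/(I + 10) - I)/5 = 3*((I + (-45 + I))/(10 + I) - I)/5 = 3*((-45 + 2*I)/(10 + I) - I)/5 = 3*(-I + (-45 + 2*I)/(10 + I))/5 = -3*I/5 + 3*(-45 + 2*I)/(5*(10 + I)))
t = -6138/107 (t = 3*(-45 - 1*97² - 8*97)/(5*(10 + 97)) = (⅗)*(-45 - 1*9409 - 776)/107 = (⅗)*(1/107)*(-45 - 9409 - 776) = (⅗)*(1/107)*(-10230) = -6138/107 ≈ -57.365)
(3969 + (t - 1420)) - 29280 = (3969 + (-6138/107 - 1420)) - 29280 = (3969 - 158078/107) - 29280 = 266605/107 - 29280 = -2866355/107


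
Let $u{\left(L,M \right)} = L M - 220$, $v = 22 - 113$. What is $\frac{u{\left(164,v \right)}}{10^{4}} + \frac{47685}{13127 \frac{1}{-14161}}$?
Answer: $- \frac{844108955661}{16408750} \approx -51443.0$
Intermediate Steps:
$v = -91$ ($v = 22 - 113 = -91$)
$u{\left(L,M \right)} = -220 + L M$
$\frac{u{\left(164,v \right)}}{10^{4}} + \frac{47685}{13127 \frac{1}{-14161}} = \frac{-220 + 164 \left(-91\right)}{10^{4}} + \frac{47685}{13127 \frac{1}{-14161}} = \frac{-220 - 14924}{10000} + \frac{47685}{13127 \left(- \frac{1}{14161}\right)} = \left(-15144\right) \frac{1}{10000} + \frac{47685}{- \frac{13127}{14161}} = - \frac{1893}{1250} + 47685 \left(- \frac{14161}{13127}\right) = - \frac{1893}{1250} - \frac{675267285}{13127} = - \frac{844108955661}{16408750}$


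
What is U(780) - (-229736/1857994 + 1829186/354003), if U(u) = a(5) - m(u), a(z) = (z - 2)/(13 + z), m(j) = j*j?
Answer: -400169455435853479/657735449982 ≈ -6.0841e+5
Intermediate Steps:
m(j) = j²
a(z) = (-2 + z)/(13 + z)
U(u) = ⅙ - u² (U(u) = (-2 + 5)/(13 + 5) - u² = 3/18 - u² = (1/18)*3 - u² = ⅙ - u²)
U(780) - (-229736/1857994 + 1829186/354003) = (⅙ - 1*780²) - (-229736/1857994 + 1829186/354003) = (⅙ - 1*608400) - (-229736*1/1857994 + 1829186*(1/354003)) = (⅙ - 608400) - (-114868/928997 + 1829186/354003) = -3650399/6 - 1*1658644689838/328867724991 = -3650399/6 - 1658644689838/328867724991 = -400169455435853479/657735449982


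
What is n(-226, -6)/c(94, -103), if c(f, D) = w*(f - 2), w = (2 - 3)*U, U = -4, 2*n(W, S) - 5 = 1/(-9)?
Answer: 11/1656 ≈ 0.0066425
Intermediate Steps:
n(W, S) = 22/9 (n(W, S) = 5/2 + (½)/(-9) = 5/2 + (½)*(-⅑) = 5/2 - 1/18 = 22/9)
w = 4 (w = (2 - 3)*(-4) = -1*(-4) = 4)
c(f, D) = -8 + 4*f (c(f, D) = 4*(f - 2) = 4*(-2 + f) = -8 + 4*f)
n(-226, -6)/c(94, -103) = 22/(9*(-8 + 4*94)) = 22/(9*(-8 + 376)) = (22/9)/368 = (22/9)*(1/368) = 11/1656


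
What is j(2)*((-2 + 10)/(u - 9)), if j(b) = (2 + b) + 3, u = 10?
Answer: 56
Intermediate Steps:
j(b) = 5 + b
j(2)*((-2 + 10)/(u - 9)) = (5 + 2)*((-2 + 10)/(10 - 9)) = 7*(8/1) = 7*(8*1) = 7*8 = 56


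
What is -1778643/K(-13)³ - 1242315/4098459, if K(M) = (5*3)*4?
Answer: -279927238931/32787672000 ≈ -8.5376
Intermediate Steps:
K(M) = 60 (K(M) = 15*4 = 60)
-1778643/K(-13)³ - 1242315/4098459 = -1778643/(60³) - 1242315/4098459 = -1778643/216000 - 1242315*1/4098459 = -1778643*1/216000 - 414105/1366153 = -197627/24000 - 414105/1366153 = -279927238931/32787672000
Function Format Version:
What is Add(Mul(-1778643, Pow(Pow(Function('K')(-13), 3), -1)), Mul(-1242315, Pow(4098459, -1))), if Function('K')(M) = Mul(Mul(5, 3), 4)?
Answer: Rational(-279927238931, 32787672000) ≈ -8.5376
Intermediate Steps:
Function('K')(M) = 60 (Function('K')(M) = Mul(15, 4) = 60)
Add(Mul(-1778643, Pow(Pow(Function('K')(-13), 3), -1)), Mul(-1242315, Pow(4098459, -1))) = Add(Mul(-1778643, Pow(Pow(60, 3), -1)), Mul(-1242315, Pow(4098459, -1))) = Add(Mul(-1778643, Pow(216000, -1)), Mul(-1242315, Rational(1, 4098459))) = Add(Mul(-1778643, Rational(1, 216000)), Rational(-414105, 1366153)) = Add(Rational(-197627, 24000), Rational(-414105, 1366153)) = Rational(-279927238931, 32787672000)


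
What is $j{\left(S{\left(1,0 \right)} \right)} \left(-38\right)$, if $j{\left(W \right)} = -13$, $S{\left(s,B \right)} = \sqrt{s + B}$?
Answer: $494$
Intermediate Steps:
$S{\left(s,B \right)} = \sqrt{B + s}$
$j{\left(S{\left(1,0 \right)} \right)} \left(-38\right) = \left(-13\right) \left(-38\right) = 494$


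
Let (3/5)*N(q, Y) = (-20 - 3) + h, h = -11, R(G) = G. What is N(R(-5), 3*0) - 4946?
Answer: -15008/3 ≈ -5002.7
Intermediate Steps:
N(q, Y) = -170/3 (N(q, Y) = 5*((-20 - 3) - 11)/3 = 5*(-23 - 11)/3 = (5/3)*(-34) = -170/3)
N(R(-5), 3*0) - 4946 = -170/3 - 4946 = -15008/3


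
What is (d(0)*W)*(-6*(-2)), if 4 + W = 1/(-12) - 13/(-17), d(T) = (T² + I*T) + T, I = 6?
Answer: 0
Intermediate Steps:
d(T) = T² + 7*T (d(T) = (T² + 6*T) + T = T² + 7*T)
W = -677/204 (W = -4 + (1/(-12) - 13/(-17)) = -4 + (1*(-1/12) - 13*(-1/17)) = -4 + (-1/12 + 13/17) = -4 + 139/204 = -677/204 ≈ -3.3186)
(d(0)*W)*(-6*(-2)) = ((0*(7 + 0))*(-677/204))*(-6*(-2)) = ((0*7)*(-677/204))*12 = (0*(-677/204))*12 = 0*12 = 0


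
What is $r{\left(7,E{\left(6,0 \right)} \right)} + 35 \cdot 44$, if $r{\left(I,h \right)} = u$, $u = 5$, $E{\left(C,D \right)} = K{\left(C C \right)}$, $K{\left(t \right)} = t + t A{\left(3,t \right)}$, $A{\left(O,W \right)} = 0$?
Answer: $1545$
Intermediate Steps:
$K{\left(t \right)} = t$ ($K{\left(t \right)} = t + t 0 = t + 0 = t$)
$E{\left(C,D \right)} = C^{2}$ ($E{\left(C,D \right)} = C C = C^{2}$)
$r{\left(I,h \right)} = 5$
$r{\left(7,E{\left(6,0 \right)} \right)} + 35 \cdot 44 = 5 + 35 \cdot 44 = 5 + 1540 = 1545$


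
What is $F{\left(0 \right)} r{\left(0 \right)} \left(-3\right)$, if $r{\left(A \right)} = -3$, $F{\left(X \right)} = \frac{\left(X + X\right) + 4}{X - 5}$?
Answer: $- \frac{36}{5} \approx -7.2$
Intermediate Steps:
$F{\left(X \right)} = \frac{4 + 2 X}{-5 + X}$ ($F{\left(X \right)} = \frac{2 X + 4}{-5 + X} = \frac{4 + 2 X}{-5 + X}$)
$F{\left(0 \right)} r{\left(0 \right)} \left(-3\right) = \frac{2 \left(2 + 0\right)}{-5 + 0} \left(-3\right) \left(-3\right) = 2 \frac{1}{-5} \cdot 2 \left(-3\right) \left(-3\right) = 2 \left(- \frac{1}{5}\right) 2 \left(-3\right) \left(-3\right) = \left(- \frac{4}{5}\right) \left(-3\right) \left(-3\right) = \frac{12}{5} \left(-3\right) = - \frac{36}{5}$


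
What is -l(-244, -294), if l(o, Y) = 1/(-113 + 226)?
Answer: -1/113 ≈ -0.0088496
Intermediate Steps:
l(o, Y) = 1/113
-l(-244, -294) = -1*1/113 = -1/113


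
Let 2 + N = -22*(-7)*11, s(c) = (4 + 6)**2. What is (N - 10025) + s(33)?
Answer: -8233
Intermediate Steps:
s(c) = 100 (s(c) = 10**2 = 100)
N = 1692 (N = -2 - 22*(-7)*11 = -2 + 154*11 = -2 + 1694 = 1692)
(N - 10025) + s(33) = (1692 - 10025) + 100 = -8333 + 100 = -8233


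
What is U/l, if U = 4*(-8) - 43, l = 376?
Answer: -75/376 ≈ -0.19947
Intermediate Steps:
U = -75 (U = -32 - 43 = -75)
U/l = -75/376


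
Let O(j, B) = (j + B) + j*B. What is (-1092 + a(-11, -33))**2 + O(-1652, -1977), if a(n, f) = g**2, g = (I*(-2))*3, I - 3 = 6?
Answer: 6589351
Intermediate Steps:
I = 9 (I = 3 + 6 = 9)
g = -54 (g = (9*(-2))*3 = -18*3 = -54)
a(n, f) = 2916 (a(n, f) = (-54)**2 = 2916)
O(j, B) = B + j + B*j (O(j, B) = (B + j) + B*j = B + j + B*j)
(-1092 + a(-11, -33))**2 + O(-1652, -1977) = (-1092 + 2916)**2 + (-1977 - 1652 - 1977*(-1652)) = 1824**2 + (-1977 - 1652 + 3266004) = 3326976 + 3262375 = 6589351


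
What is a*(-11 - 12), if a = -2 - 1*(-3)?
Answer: -23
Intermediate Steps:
a = 1 (a = -2 + 3 = 1)
a*(-11 - 12) = 1*(-11 - 12) = 1*(-23) = -23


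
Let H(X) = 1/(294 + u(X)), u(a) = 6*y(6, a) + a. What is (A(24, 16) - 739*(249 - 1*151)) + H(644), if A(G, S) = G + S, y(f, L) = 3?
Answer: -69197191/956 ≈ -72382.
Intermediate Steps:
u(a) = 18 + a (u(a) = 6*3 + a = 18 + a)
H(X) = 1/(312 + X) (H(X) = 1/(294 + (18 + X)) = 1/(312 + X))
(A(24, 16) - 739*(249 - 1*151)) + H(644) = ((24 + 16) - 739*(249 - 1*151)) + 1/(312 + 644) = (40 - 739*(249 - 151)) + 1/956 = (40 - 739*98) + 1/956 = (40 - 72422) + 1/956 = -72382 + 1/956 = -69197191/956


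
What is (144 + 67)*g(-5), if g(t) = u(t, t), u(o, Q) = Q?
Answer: -1055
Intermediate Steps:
g(t) = t
(144 + 67)*g(-5) = (144 + 67)*(-5) = 211*(-5) = -1055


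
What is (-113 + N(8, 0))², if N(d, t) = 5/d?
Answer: 808201/64 ≈ 12628.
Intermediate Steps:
(-113 + N(8, 0))² = (-113 + 5/8)² = (-899/8)² = 808201/64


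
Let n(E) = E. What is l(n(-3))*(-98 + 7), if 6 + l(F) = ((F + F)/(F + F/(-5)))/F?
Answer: 3731/6 ≈ 621.83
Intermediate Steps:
l(F) = -6 + 5/(2*F) (l(F) = -6 + ((F + F)/(F + F/(-5)))/F = -6 + ((2*F)/(F + F*(-1/5)))/F = -6 + ((2*F)/(F - F/5))/F = -6 + ((2*F)/((4*F/5)))/F = -6 + ((2*F)*(5/(4*F)))/F = -6 + 5/(2*F))
l(n(-3))*(-98 + 7) = (-6 + (5/2)/(-3))*(-98 + 7) = (-6 + (5/2)*(-1/3))*(-91) = (-6 - 5/6)*(-91) = -41/6*(-91) = 3731/6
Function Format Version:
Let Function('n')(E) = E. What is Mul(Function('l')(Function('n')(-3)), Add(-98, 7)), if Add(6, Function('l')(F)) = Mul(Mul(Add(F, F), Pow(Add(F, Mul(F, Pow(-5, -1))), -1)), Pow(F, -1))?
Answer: Rational(3731, 6) ≈ 621.83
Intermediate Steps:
Function('l')(F) = Add(-6, Mul(Rational(5, 2), Pow(F, -1))) (Function('l')(F) = Add(-6, Mul(Mul(Add(F, F), Pow(Add(F, Mul(F, Pow(-5, -1))), -1)), Pow(F, -1))) = Add(-6, Mul(Mul(Mul(2, F), Pow(Add(F, Mul(F, Rational(-1, 5))), -1)), Pow(F, -1))) = Add(-6, Mul(Mul(Mul(2, F), Pow(Add(F, Mul(Rational(-1, 5), F)), -1)), Pow(F, -1))) = Add(-6, Mul(Mul(Mul(2, F), Pow(Mul(Rational(4, 5), F), -1)), Pow(F, -1))) = Add(-6, Mul(Mul(Mul(2, F), Mul(Rational(5, 4), Pow(F, -1))), Pow(F, -1))) = Add(-6, Mul(Rational(5, 2), Pow(F, -1))))
Mul(Function('l')(Function('n')(-3)), Add(-98, 7)) = Mul(Add(-6, Mul(Rational(5, 2), Pow(-3, -1))), Add(-98, 7)) = Mul(Add(-6, Mul(Rational(5, 2), Rational(-1, 3))), -91) = Mul(Add(-6, Rational(-5, 6)), -91) = Mul(Rational(-41, 6), -91) = Rational(3731, 6)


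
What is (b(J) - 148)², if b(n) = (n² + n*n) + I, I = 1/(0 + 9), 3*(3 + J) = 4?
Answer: 182329/9 ≈ 20259.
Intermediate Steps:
J = -5/3 (J = -3 + (⅓)*4 = -3 + 4/3 = -5/3 ≈ -1.6667)
I = ⅑ (I = 1/9 = ⅑ ≈ 0.11111)
b(n) = ⅑ + 2*n² (b(n) = (n² + n*n) + ⅑ = (n² + n²) + ⅑ = 2*n² + ⅑ = ⅑ + 2*n²)
(b(J) - 148)² = ((⅑ + 2*(-5/3)²) - 148)² = ((⅑ + 2*(25/9)) - 148)² = ((⅑ + 50/9) - 148)² = (17/3 - 148)² = (-427/3)² = 182329/9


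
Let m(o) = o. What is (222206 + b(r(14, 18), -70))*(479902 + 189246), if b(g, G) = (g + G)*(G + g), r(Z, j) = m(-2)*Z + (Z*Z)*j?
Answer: 8021148005688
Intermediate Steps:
r(Z, j) = -2*Z + j*Z² (r(Z, j) = -2*Z + (Z*Z)*j = -2*Z + Z²*j = -2*Z + j*Z²)
b(g, G) = (G + g)² (b(g, G) = (G + g)*(G + g) = (G + g)²)
(222206 + b(r(14, 18), -70))*(479902 + 189246) = (222206 + (-70 + 14*(-2 + 14*18))²)*(479902 + 189246) = (222206 + (-70 + 14*(-2 + 252))²)*669148 = (222206 + (-70 + 14*250)²)*669148 = (222206 + (-70 + 3500)²)*669148 = (222206 + 3430²)*669148 = (222206 + 11764900)*669148 = 11987106*669148 = 8021148005688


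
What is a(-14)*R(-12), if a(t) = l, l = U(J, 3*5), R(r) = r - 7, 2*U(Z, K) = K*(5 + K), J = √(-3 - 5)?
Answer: -2850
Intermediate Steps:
J = 2*I*√2 (J = √(-8) = 2*I*√2 ≈ 2.8284*I)
U(Z, K) = K*(5 + K)/2 (U(Z, K) = (K*(5 + K))/2 = K*(5 + K)/2)
R(r) = -7 + r
l = 150 (l = (3*5)*(5 + 3*5)/2 = (½)*15*(5 + 15) = (½)*15*20 = 150)
a(t) = 150
a(-14)*R(-12) = 150*(-7 - 12) = 150*(-19) = -2850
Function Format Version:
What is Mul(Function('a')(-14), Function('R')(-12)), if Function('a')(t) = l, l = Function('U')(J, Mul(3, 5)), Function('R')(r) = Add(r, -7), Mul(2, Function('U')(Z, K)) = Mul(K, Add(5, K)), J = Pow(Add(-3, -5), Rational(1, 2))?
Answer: -2850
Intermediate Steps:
J = Mul(2, I, Pow(2, Rational(1, 2))) (J = Pow(-8, Rational(1, 2)) = Mul(2, I, Pow(2, Rational(1, 2))) ≈ Mul(2.8284, I))
Function('U')(Z, K) = Mul(Rational(1, 2), K, Add(5, K)) (Function('U')(Z, K) = Mul(Rational(1, 2), Mul(K, Add(5, K))) = Mul(Rational(1, 2), K, Add(5, K)))
Function('R')(r) = Add(-7, r)
l = 150 (l = Mul(Rational(1, 2), Mul(3, 5), Add(5, Mul(3, 5))) = Mul(Rational(1, 2), 15, Add(5, 15)) = Mul(Rational(1, 2), 15, 20) = 150)
Function('a')(t) = 150
Mul(Function('a')(-14), Function('R')(-12)) = Mul(150, Add(-7, -12)) = Mul(150, -19) = -2850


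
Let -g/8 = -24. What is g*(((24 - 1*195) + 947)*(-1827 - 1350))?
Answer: -473347584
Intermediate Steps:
g = 192 (g = -8*(-24) = 192)
g*(((24 - 1*195) + 947)*(-1827 - 1350)) = 192*(((24 - 1*195) + 947)*(-1827 - 1350)) = 192*(((24 - 195) + 947)*(-3177)) = 192*((-171 + 947)*(-3177)) = 192*(776*(-3177)) = 192*(-2465352) = -473347584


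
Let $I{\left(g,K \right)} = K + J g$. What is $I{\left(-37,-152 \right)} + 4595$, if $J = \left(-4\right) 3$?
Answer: $4887$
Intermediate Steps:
$J = -12$
$I{\left(g,K \right)} = K - 12 g$
$I{\left(-37,-152 \right)} + 4595 = \left(-152 - -444\right) + 4595 = \left(-152 + 444\right) + 4595 = 292 + 4595 = 4887$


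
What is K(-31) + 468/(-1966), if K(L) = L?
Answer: -30707/983 ≈ -31.238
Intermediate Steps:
K(-31) + 468/(-1966) = -31 + 468/(-1966) = -31 + 468*(-1/1966) = -31 - 234/983 = -30707/983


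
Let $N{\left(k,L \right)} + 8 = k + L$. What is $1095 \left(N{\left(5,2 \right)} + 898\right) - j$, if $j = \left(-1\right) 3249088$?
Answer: $4231303$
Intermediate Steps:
$j = -3249088$
$N{\left(k,L \right)} = -8 + L + k$ ($N{\left(k,L \right)} = -8 + \left(k + L\right) = -8 + \left(L + k\right) = -8 + L + k$)
$1095 \left(N{\left(5,2 \right)} + 898\right) - j = 1095 \left(\left(-8 + 2 + 5\right) + 898\right) - -3249088 = 1095 \left(-1 + 898\right) + 3249088 = 1095 \cdot 897 + 3249088 = 982215 + 3249088 = 4231303$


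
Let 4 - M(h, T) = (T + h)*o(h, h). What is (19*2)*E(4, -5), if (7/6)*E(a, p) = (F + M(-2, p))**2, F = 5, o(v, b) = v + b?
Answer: 82308/7 ≈ 11758.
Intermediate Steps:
o(v, b) = b + v
M(h, T) = 4 - 2*h*(T + h) (M(h, T) = 4 - (T + h)*(h + h) = 4 - (T + h)*2*h = 4 - 2*h*(T + h))
E(a, p) = 6*(1 + 4*p)**2/7 (E(a, p) = 6*(5 + (4 - 2*(-2)**2 - 2*p*(-2)))**2/7 = 6*(5 + (4 - 2*4 + 4*p))**2/7 = 6*(5 + (4 - 8 + 4*p))**2/7 = 6*(5 + (-4 + 4*p))**2/7 = 6*(1 + 4*p)**2/7)
(19*2)*E(4, -5) = (19*2)*(6*(1 + 4*(-5))**2/7) = 38*(6*(1 - 20)**2/7) = 38*((6/7)*(-19)**2) = 38*((6/7)*361) = 38*(2166/7) = 82308/7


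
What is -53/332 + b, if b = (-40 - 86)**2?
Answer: 5270779/332 ≈ 15876.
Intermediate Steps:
b = 15876 (b = (-126)**2 = 15876)
-53/332 + b = -53/332 + 15876 = 5270779/332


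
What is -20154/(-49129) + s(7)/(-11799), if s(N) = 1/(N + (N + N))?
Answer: 4993688837/12173134491 ≈ 0.41022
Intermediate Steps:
s(N) = 1/(3*N) (s(N) = 1/(N + 2*N) = 1/(3*N))
-20154/(-49129) + s(7)/(-11799) = -20154/(-49129) + ((⅓)/7)/(-11799) = -20154*(-1/49129) + ((⅓)*(⅐))*(-1/11799) = 20154/49129 + (1/21)*(-1/11799) = 20154/49129 - 1/247779 = 4993688837/12173134491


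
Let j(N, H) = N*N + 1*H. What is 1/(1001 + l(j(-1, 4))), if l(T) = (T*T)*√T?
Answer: 1001/998876 - 25*√5/998876 ≈ 0.00094616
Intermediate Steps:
j(N, H) = H + N² (j(N, H) = N² + H = H + N²)
l(T) = T^(5/2) (l(T) = T²*√T = T^(5/2))
1/(1001 + l(j(-1, 4))) = 1/(1001 + (4 + (-1)²)^(5/2)) = 1/(1001 + (4 + 1)^(5/2)) = 1/(1001 + 5^(5/2)) = 1/(1001 + 25*√5)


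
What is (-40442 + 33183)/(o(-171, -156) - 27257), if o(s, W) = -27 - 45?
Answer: 7259/27329 ≈ 0.26562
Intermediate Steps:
o(s, W) = -72
(-40442 + 33183)/(o(-171, -156) - 27257) = (-40442 + 33183)/(-72 - 27257) = -7259/(-27329) = -7259*(-1/27329) = 7259/27329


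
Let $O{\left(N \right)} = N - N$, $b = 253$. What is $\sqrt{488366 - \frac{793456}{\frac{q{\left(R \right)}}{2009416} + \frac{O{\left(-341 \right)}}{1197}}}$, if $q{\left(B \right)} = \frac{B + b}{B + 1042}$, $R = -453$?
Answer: $\frac{\sqrt{117386473961518}}{5} \approx 2.1669 \cdot 10^{6}$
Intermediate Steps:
$O{\left(N \right)} = 0$
$q{\left(B \right)} = \frac{253 + B}{1042 + B}$ ($q{\left(B \right)} = \frac{B + 253}{B + 1042} = \frac{253 + B}{1042 + B}$)
$\sqrt{488366 - \frac{793456}{\frac{q{\left(R \right)}}{2009416} + \frac{O{\left(-341 \right)}}{1197}}} = \sqrt{488366 - \frac{793456}{\frac{\frac{1}{1042 - 453} \left(253 - 453\right)}{2009416} + \frac{0}{1197}}} = \sqrt{488366 - \frac{793456}{\frac{1}{589} \left(-200\right) \frac{1}{2009416} + 0 \cdot \frac{1}{1197}}} = \sqrt{488366 - \frac{793456}{\frac{1}{589} \left(-200\right) \frac{1}{2009416} + 0}} = \sqrt{488366 - \frac{793456}{\left(- \frac{200}{589}\right) \frac{1}{2009416} + 0}} = \sqrt{488366 - \frac{793456}{- \frac{25}{147943253} + 0}} = \sqrt{488366 - \frac{793456}{- \frac{25}{147943253}}} = \sqrt{488366 - - \frac{117386461752368}{25}} = \sqrt{488366 + \frac{117386461752368}{25}} = \sqrt{\frac{117386473961518}{25}} = \frac{\sqrt{117386473961518}}{5}$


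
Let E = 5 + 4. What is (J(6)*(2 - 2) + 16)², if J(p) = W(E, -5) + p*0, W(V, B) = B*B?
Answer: 256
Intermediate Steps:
E = 9
W(V, B) = B²
J(p) = 25 (J(p) = (-5)² + p*0 = 25 + 0 = 25)
(J(6)*(2 - 2) + 16)² = (25*(2 - 2) + 16)² = (25*0 + 16)² = (0 + 16)² = 16² = 256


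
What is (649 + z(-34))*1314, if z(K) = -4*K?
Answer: 1031490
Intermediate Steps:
(649 + z(-34))*1314 = (649 - 4*(-34))*1314 = (649 + 136)*1314 = 785*1314 = 1031490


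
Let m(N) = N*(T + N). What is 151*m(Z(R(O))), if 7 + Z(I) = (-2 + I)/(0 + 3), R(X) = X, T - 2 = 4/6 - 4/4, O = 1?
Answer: 56474/9 ≈ 6274.9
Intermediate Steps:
T = 5/3 (T = 2 + (4/6 - 4/4) = 2 + (4*(⅙) - 4*¼) = 2 + (⅔ - 1) = 2 - ⅓ = 5/3 ≈ 1.6667)
Z(I) = -23/3 + I/3 (Z(I) = -7 + (-2 + I)/(0 + 3) = -7 + (-2 + I)/3 = -7 + (-2 + I)*(⅓) = -7 + (-⅔ + I/3) = -23/3 + I/3)
m(N) = N*(5/3 + N)
151*m(Z(R(O))) = 151*((-23/3 + (⅓)*1)*(5 + 3*(-23/3 + (⅓)*1))/3) = 151*((-23/3 + ⅓)*(5 + 3*(-23/3 + ⅓))/3) = 151*((⅓)*(-22/3)*(5 + 3*(-22/3))) = 151*((⅓)*(-22/3)*(5 - 22)) = 151*((⅓)*(-22/3)*(-17)) = 151*(374/9) = 56474/9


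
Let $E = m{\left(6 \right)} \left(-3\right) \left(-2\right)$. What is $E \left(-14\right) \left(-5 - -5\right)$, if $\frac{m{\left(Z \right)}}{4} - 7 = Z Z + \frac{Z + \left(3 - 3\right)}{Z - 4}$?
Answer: $0$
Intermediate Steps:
$m{\left(Z \right)} = 28 + 4 Z^{2} + \frac{4 Z}{-4 + Z}$ ($m{\left(Z \right)} = 28 + 4 \left(Z Z + \frac{Z + \left(3 - 3\right)}{Z - 4}\right) = 28 + 4 \left(Z^{2} + \frac{Z + \left(3 - 3\right)}{-4 + Z}\right) = 28 + 4 \left(Z^{2} + \frac{Z + 0}{-4 + Z}\right) = 28 + 4 \left(Z^{2} + \frac{Z}{-4 + Z}\right) = 28 + \left(4 Z^{2} + \frac{4 Z}{-4 + Z}\right) = 28 + 4 Z^{2} + \frac{4 Z}{-4 + Z}$)
$E = 1104$ ($E = \frac{4 \left(-28 + 6^{3} - 4 \cdot 6^{2} + 8 \cdot 6\right)}{-4 + 6} \left(-3\right) \left(-2\right) = \frac{4 \left(-28 + 216 - 144 + 48\right)}{2} \left(-3\right) \left(-2\right) = 4 \cdot \frac{1}{2} \left(-28 + 216 - 144 + 48\right) \left(-3\right) \left(-2\right) = 4 \cdot \frac{1}{2} \cdot 92 \left(-3\right) \left(-2\right) = 184 \left(-3\right) \left(-2\right) = \left(-552\right) \left(-2\right) = 1104$)
$E \left(-14\right) \left(-5 - -5\right) = 1104 \left(-14\right) \left(-5 - -5\right) = - 15456 \left(-5 + 5\right) = \left(-15456\right) 0 = 0$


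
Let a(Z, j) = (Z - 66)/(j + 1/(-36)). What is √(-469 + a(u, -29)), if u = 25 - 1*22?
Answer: I*√509789665/1045 ≈ 21.606*I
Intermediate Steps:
u = 3 (u = 25 - 22 = 3)
a(Z, j) = (-66 + Z)/(-1/36 + j) (a(Z, j) = (-66 + Z)/(j - 1/36) = (-66 + Z)/(-1/36 + j))
√(-469 + a(u, -29)) = √(-469 + 36*(-66 + 3)/(-1 + 36*(-29))) = √(-469 + 36*(-63)/(-1 - 1044)) = √(-469 + 36*(-63)/(-1045)) = √(-469 + 36*(-1/1045)*(-63)) = √(-469 + 2268/1045) = √(-487837/1045) = I*√509789665/1045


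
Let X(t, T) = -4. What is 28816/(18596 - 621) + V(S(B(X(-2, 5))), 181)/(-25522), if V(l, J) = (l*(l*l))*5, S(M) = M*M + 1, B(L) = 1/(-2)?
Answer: 47057050553/29360508800 ≈ 1.6027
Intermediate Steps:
B(L) = -1/2
S(M) = 1 + M**2 (S(M) = M**2 + 1 = 1 + M**2)
V(l, J) = 5*l**3 (V(l, J) = (l*l**2)*5 = l**3*5 = 5*l**3)
28816/(18596 - 621) + V(S(B(X(-2, 5))), 181)/(-25522) = 28816/(18596 - 621) + (5*(1 + (-1/2)**2)**3)/(-25522) = 28816/17975 + (5*(1 + 1/4)**3)*(-1/25522) = 28816*(1/17975) + (5*(5/4)**3)*(-1/25522) = 28816/17975 + (5*(125/64))*(-1/25522) = 28816/17975 + (625/64)*(-1/25522) = 28816/17975 - 625/1633408 = 47057050553/29360508800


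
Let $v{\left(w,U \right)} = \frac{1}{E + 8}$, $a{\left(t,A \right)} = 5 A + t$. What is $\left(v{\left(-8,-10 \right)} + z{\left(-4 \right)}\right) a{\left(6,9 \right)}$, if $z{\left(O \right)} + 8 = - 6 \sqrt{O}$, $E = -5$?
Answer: $-391 - 612 i \approx -391.0 - 612.0 i$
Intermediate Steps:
$a{\left(t,A \right)} = t + 5 A$
$v{\left(w,U \right)} = \frac{1}{3}$ ($v{\left(w,U \right)} = \frac{1}{-5 + 8} = \frac{1}{3}$)
$z{\left(O \right)} = -8 - 6 \sqrt{O}$
$\left(v{\left(-8,-10 \right)} + z{\left(-4 \right)}\right) a{\left(6,9 \right)} = \left(\frac{1}{3} - \left(8 + 6 \sqrt{-4}\right)\right) \left(6 + 5 \cdot 9\right) = \left(\frac{1}{3} - \left(8 + 6 \cdot 2 i\right)\right) \left(6 + 45\right) = \left(\frac{1}{3} - \left(8 + 12 i\right)\right) 51 = \left(- \frac{23}{3} - 12 i\right) 51 = -391 - 612 i$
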